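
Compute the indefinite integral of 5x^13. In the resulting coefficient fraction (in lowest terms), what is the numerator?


Apply the power rule for integration:
integral of ax^n dx = a/(n+1) * x^(n+1) + C
integral of 5x^13 dx
= 5/14 * x^14 + C
The coefficient in lowest terms is 5/14, and its numerator is 5

5


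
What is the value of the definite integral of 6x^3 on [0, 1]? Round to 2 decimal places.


Find the antiderivative of 6x^3:
F(x) = 6/4 * x^4
Apply the Fundamental Theorem of Calculus:
F(1) - F(0)
= 6/4 * 1^4 - 6/4 * 0^4
= 6/4 * (1 - 0)
= 6/4 * 1
= 3/2 = 1.50

1.50


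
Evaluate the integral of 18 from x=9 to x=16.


The integral of a constant k over [a, b] equals k * (b - a).
integral from 9 to 16 of 18 dx
= 18 * (16 - 9)
= 18 * 7
= 126

126


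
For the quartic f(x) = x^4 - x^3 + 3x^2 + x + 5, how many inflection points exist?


Inflection points occur where f''(x) = 0 and concavity changes.
f(x) = x^4 - x^3 + 3x^2 + x + 5
f'(x) = 4x^3 - 3x^2 + 6x + 1
f''(x) = 12x^2 - 6x + 6
This is a quadratic in x. Use the discriminant to count real roots.
Discriminant = (-6)^2 - 4 * 12 * 6
= 36 - 288
= -252
Since discriminant < 0, f''(x) = 0 has no real solutions.
Number of inflection points: 0

0


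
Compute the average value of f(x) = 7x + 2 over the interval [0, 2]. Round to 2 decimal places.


Average value = 1/(b-a) * integral from a to b of f(x) dx
First compute the integral of 7x + 2:
F(x) = (7/2)x^2 + 2x
F(2) = 7/2 * 4 + 2 * 2 = 18
F(0) = 7/2 * 0 + 2 * 0 = 0
Integral = 18 - 0 = 18
Average = 18 / (2 - 0) = 18 / 2
= 9 = 9.00

9.00


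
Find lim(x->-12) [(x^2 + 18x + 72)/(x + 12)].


Direct substitution gives 0/0, so we factor the numerator.
Factor: (x^2 + 18x + 72) = (x + 12)(x + 6)
Cancel the common factor (x + 12):
(x^2 + 18x + 72)/(x + 12) = (x + 6)
Now substitute x = -12:
= (-12) - (-6) = -6

-6


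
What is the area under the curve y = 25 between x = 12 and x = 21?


The area under a constant function y = 25 is a rectangle.
Width = 21 - 12 = 9
Height = 25
Area = width * height
= 9 * 25
= 225

225


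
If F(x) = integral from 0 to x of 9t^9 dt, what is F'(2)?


By the Fundamental Theorem of Calculus (Part 1):
If F(x) = integral from 0 to x of f(t) dt, then F'(x) = f(x)
Here f(t) = 9t^9
So F'(x) = 9x^9
Evaluate at x = 2:
F'(2) = 9 * 2^9
= 9 * 512
= 4608

4608


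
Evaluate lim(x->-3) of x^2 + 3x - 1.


Since polynomials are continuous, we use direct substitution.
lim(x->-3) of x^2 + 3x - 1
= 1 * (-3)^2 + 3 * (-3) - 1
= 9 - 9 - 1
= -1

-1


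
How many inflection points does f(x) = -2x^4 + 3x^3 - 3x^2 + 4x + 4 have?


Inflection points occur where f''(x) = 0 and concavity changes.
f(x) = -2x^4 + 3x^3 - 3x^2 + 4x + 4
f'(x) = -8x^3 + 9x^2 - 6x + 4
f''(x) = -24x^2 + 18x - 6
This is a quadratic in x. Use the discriminant to count real roots.
Discriminant = (18)^2 - 4 * (-24) * (-6)
= 324 - 576
= -252
Since discriminant < 0, f''(x) = 0 has no real solutions.
Number of inflection points: 0

0


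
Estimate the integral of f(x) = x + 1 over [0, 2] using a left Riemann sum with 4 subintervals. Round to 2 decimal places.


Left Riemann sum uses left endpoints of each subinterval.
Interval: [0, 2], n = 4
dx = (2 - 0) / 4 = 1/2
Left endpoints: [0, 1/2, 1, 3/2]
f values: [1, 3/2, 2, 5/2]
Sum = dx * (sum of f values)
= 1/2 * 7
= 7/2 = 3.50

3.50


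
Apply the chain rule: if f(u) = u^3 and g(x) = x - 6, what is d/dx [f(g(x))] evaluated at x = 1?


Using the chain rule: (f(g(x)))' = f'(g(x)) * g'(x)
First, find g(1):
g(1) = 1 * 1 - 6 = -5
Next, f'(u) = 3u^2
And g'(x) = 1
So f'(g(1)) * g'(1)
= 3 * (-5)^2 * 1
= 3 * 25 * 1
= 75

75


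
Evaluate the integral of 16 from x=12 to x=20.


The integral of a constant k over [a, b] equals k * (b - a).
integral from 12 to 20 of 16 dx
= 16 * (20 - 12)
= 16 * 8
= 128

128


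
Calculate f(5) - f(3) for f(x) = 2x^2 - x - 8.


Net change = f(b) - f(a)
f(x) = 2x^2 - x - 8
Compute f(5):
f(5) = 2 * 5^2 - 1 * 5 - 8
= 50 - 5 - 8
= 37
Compute f(3):
f(3) = 2 * 3^2 - 1 * 3 - 8
= 18 - 3 - 8
= 7
Net change = 37 - 7 = 30

30


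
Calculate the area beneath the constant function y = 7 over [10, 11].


The area under a constant function y = 7 is a rectangle.
Width = 11 - 10 = 1
Height = 7
Area = width * height
= 1 * 7
= 7

7


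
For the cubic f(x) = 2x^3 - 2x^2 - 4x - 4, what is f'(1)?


Differentiate f(x) = 2x^3 - 2x^2 - 4x - 4 term by term:
f'(x) = 6x^2 - 4x - 4
Substitute x = 1:
f'(1) = 6 * 1^2 - 4 * 1 - 4
= 6 - 4 - 4
= -2

-2


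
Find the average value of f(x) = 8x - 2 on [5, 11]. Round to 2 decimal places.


Average value = 1/(b-a) * integral from a to b of f(x) dx
First compute the integral of 8x - 2:
F(x) = 4x^2 - 2x
F(11) = 4 * 121 - 2 * 11 = 462
F(5) = 4 * 25 - 2 * 5 = 90
Integral = 462 - 90 = 372
Average = 372 / (11 - 5) = 372 / 6
= 62 = 62.00

62.00


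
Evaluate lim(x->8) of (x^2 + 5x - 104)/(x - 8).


Direct substitution gives 0/0, so we factor the numerator.
Factor: (x^2 + 5x - 104) = (x - 8)(x + 13)
Cancel the common factor (x - 8):
(x^2 + 5x - 104)/(x - 8) = (x + 13)
Now substitute x = 8:
= (8) - (-13) = 21

21


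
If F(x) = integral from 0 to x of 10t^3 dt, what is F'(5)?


By the Fundamental Theorem of Calculus (Part 1):
If F(x) = integral from 0 to x of f(t) dt, then F'(x) = f(x)
Here f(t) = 10t^3
So F'(x) = 10x^3
Evaluate at x = 5:
F'(5) = 10 * 5^3
= 10 * 125
= 1250

1250


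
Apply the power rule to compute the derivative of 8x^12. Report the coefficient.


We apply the power rule: d/dx [ax^n] = a*n * x^(n-1)
d/dx [8x^12]
= 8 * 12 * x^(12-1)
= 96x^11
The coefficient is 96

96


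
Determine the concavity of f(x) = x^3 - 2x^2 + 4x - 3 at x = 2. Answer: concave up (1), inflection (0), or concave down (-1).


Concavity is determined by the sign of f''(x).
f(x) = x^3 - 2x^2 + 4x - 3
f'(x) = 3x^2 - 4x + 4
f''(x) = 6x - 4
f''(2) = 6 * 2 - 4
= 12 - 4
= 8
Since f''(2) > 0, the function is concave up (1)

1


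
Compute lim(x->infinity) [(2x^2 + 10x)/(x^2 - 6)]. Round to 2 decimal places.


For limits at infinity with equal-degree polynomials,
we compare leading coefficients.
Numerator leading term: 2x^2
Denominator leading term: x^2
Divide both by x^2:
lim = (2 + 10/x) / (1 - 6/x^2)
As x -> infinity, the 1/x and 1/x^2 terms vanish:
= 2/1 = 2 = 2.00

2.00


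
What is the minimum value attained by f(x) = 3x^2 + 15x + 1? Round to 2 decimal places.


For a quadratic f(x) = ax^2 + bx + c with a > 0, the minimum is at the vertex.
Vertex x-coordinate: x = -b/(2a)
x = -(15) / (2 * 3)
x = -15/6 = -5/2
Substitute back to find the minimum value:
f(-5/2) = 3 * (-5/2)^2 + 15 * (-5/2) + 1
= 75/4 - 75/2 + 1
= -71/4 = -17.75

-17.75


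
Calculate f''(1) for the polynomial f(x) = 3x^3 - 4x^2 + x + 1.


First derivative:
f'(x) = 9x^2 - 8x + 1
Second derivative:
f''(x) = 18x - 8
Substitute x = 1:
f''(1) = 18 * 1 - 8
= 18 - 8
= 10

10


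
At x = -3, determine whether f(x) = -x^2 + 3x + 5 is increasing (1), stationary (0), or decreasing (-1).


Compute f'(x) to determine behavior:
f'(x) = -2x + 3
f'(-3) = -2 * (-3) + 3
= 6 + 3
= 9
Since f'(-3) > 0, the function is increasing (1)

1


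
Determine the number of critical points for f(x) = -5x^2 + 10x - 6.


Find where f'(x) = 0:
f'(x) = -10x + 10
Set f'(x) = 0:
-10x + 10 = 0
x = -10 / (-10) = 1
This is a linear equation in x, so there is exactly one solution.
Number of critical points: 1

1


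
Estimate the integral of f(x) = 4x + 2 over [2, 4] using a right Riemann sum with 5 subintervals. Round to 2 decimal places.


Right Riemann sum uses right endpoints of each subinterval.
Interval: [2, 4], n = 5
dx = (4 - 2) / 5 = 2/5
Right endpoints: [12/5, 14/5, 16/5, 18/5, 4]
f values: [58/5, 66/5, 74/5, 82/5, 18]
Sum = dx * (sum of f values)
= 2/5 * 74
= 148/5 = 29.60

29.60


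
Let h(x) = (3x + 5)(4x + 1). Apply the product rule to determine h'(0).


Let u(x) = 3x + 5 and v(x) = 4x + 1
u'(x) = 3
v'(x) = 4
Product rule: h'(x) = u'(x)*v(x) + u(x)*v'(x)
= 3 * (4x + 1) + (3x + 5) * 4
At x = 0:
u(0) = 3 * 0 + 5 = 5
v(0) = 4 * 0 + 1 = 1
h'(0) = 3 * 1 + 5 * 4
= 3 + 20
= 23

23


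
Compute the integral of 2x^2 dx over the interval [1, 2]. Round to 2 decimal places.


Find the antiderivative of 2x^2:
F(x) = 2/3 * x^3
Apply the Fundamental Theorem of Calculus:
F(2) - F(1)
= 2/3 * 2^3 - 2/3 * 1^3
= 2/3 * (8 - 1)
= 2/3 * 7
= 14/3 ≈ 4.67

4.67


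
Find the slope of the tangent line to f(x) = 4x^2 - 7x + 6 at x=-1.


The slope of the tangent line equals f'(x) at the point.
f(x) = 4x^2 - 7x + 6
f'(x) = 8x - 7
At x = -1:
f'(-1) = 8 * (-1) - 7
= -8 - 7
= -15

-15


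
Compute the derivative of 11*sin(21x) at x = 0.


Apply the chain rule to differentiate 11*sin(21x):
d/dx [11*sin(21x)]
= 11 * cos(21x) * d/dx(21x)
= 11 * 21 * cos(21x)
= 231 * cos(21x)
Evaluate at x = 0:
= 231 * cos(0)
= 231 * 1
= 231

231


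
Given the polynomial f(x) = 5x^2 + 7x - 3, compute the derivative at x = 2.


Differentiate term by term using power and sum rules:
f(x) = 5x^2 + 7x - 3
f'(x) = 10x + 7
Substitute x = 2:
f'(2) = 10 * 2 + 7
= 20 + 7
= 27

27


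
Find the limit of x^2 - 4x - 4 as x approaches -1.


Since polynomials are continuous, we use direct substitution.
lim(x->-1) of x^2 - 4x - 4
= 1 * (-1)^2 - 4 * (-1) - 4
= 1 + 4 - 4
= 1

1


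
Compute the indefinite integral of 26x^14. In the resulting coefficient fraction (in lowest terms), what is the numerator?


Apply the power rule for integration:
integral of ax^n dx = a/(n+1) * x^(n+1) + C
integral of 26x^14 dx
= 26/15 * x^15 + C
The coefficient in lowest terms is 26/15, and its numerator is 26

26


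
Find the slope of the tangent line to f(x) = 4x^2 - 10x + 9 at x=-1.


The slope of the tangent line equals f'(x) at the point.
f(x) = 4x^2 - 10x + 9
f'(x) = 8x - 10
At x = -1:
f'(-1) = 8 * (-1) - 10
= -8 - 10
= -18

-18


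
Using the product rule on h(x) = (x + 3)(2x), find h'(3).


Let u(x) = x + 3 and v(x) = 2x
u'(x) = 1
v'(x) = 2
Product rule: h'(x) = u'(x)*v(x) + u(x)*v'(x)
= 1 * (2x) + (x + 3) * 2
At x = 3:
u(3) = 1 * 3 + 3 = 6
v(3) = 2 * 3 + 0 = 6
h'(3) = 1 * 6 + 6 * 2
= 6 + 12
= 18

18


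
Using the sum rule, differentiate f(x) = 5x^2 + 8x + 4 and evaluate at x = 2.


Differentiate term by term using power and sum rules:
f(x) = 5x^2 + 8x + 4
f'(x) = 10x + 8
Substitute x = 2:
f'(2) = 10 * 2 + 8
= 20 + 8
= 28

28


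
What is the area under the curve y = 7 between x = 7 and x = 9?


The area under a constant function y = 7 is a rectangle.
Width = 9 - 7 = 2
Height = 7
Area = width * height
= 2 * 7
= 14

14


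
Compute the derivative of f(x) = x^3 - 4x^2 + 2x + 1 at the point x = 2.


Differentiate f(x) = x^3 - 4x^2 + 2x + 1 term by term:
f'(x) = 3x^2 - 8x + 2
Substitute x = 2:
f'(2) = 3 * 2^2 - 8 * 2 + 2
= 12 - 16 + 2
= -2

-2


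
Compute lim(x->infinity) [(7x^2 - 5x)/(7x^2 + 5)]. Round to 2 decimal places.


For limits at infinity with equal-degree polynomials,
we compare leading coefficients.
Numerator leading term: 7x^2
Denominator leading term: 7x^2
Divide both by x^2:
lim = (7 - 5/x) / (7 + 5/x^2)
As x -> infinity, the 1/x and 1/x^2 terms vanish:
= 7/7 = 1 = 1.00

1.00


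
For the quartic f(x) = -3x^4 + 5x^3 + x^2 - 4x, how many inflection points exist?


Inflection points occur where f''(x) = 0 and concavity changes.
f(x) = -3x^4 + 5x^3 + x^2 - 4x
f'(x) = -12x^3 + 15x^2 + 2x - 4
f''(x) = -36x^2 + 30x + 2
This is a quadratic in x. Use the discriminant to count real roots.
Discriminant = (30)^2 - 4 * (-36) * 2
= 900 - (-288)
= 1188
Since discriminant > 0, f''(x) = 0 has 2 distinct real solutions.
A quadratic with two distinct real roots changes sign at each root, so concavity changes at both.
Number of inflection points: 2

2


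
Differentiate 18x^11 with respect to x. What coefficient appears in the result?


We apply the power rule: d/dx [ax^n] = a*n * x^(n-1)
d/dx [18x^11]
= 18 * 11 * x^(11-1)
= 198x^10
The coefficient is 198

198


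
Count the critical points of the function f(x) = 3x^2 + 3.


Find where f'(x) = 0:
f'(x) = 6x
Set f'(x) = 0:
6x = 0
x = 0 / 6 = 0
This is a linear equation in x, so there is exactly one solution.
Number of critical points: 1

1


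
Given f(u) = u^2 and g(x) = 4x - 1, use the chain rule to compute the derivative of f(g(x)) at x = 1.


Using the chain rule: (f(g(x)))' = f'(g(x)) * g'(x)
First, find g(1):
g(1) = 4 * 1 - 1 = 3
Next, f'(u) = 2u
And g'(x) = 4
So f'(g(1)) * g'(1)
= 2 * 3 * 4
= 24

24


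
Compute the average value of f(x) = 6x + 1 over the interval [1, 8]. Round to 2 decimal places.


Average value = 1/(b-a) * integral from a to b of f(x) dx
First compute the integral of 6x + 1:
F(x) = 3x^2 + x
F(8) = 3 * 64 + 1 * 8 = 200
F(1) = 3 * 1 + 1 * 1 = 4
Integral = 200 - 4 = 196
Average = 196 / (8 - 1) = 196 / 7
= 28 = 28.00

28.00


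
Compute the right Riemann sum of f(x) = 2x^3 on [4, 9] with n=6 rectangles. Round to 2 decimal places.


Right Riemann sum uses right endpoints of each subinterval.
Interval: [4, 9], n = 6
dx = (9 - 4) / 6 = 5/6
Right endpoints: [29/6, 17/3, 13/2, 22/3, 49/6, 9]
f values: [24389/108, 9826/27, 2197/4, 21296/27, 117649/108, 1458]
Sum = dx * (sum of f values)
= 5/6 * 53701/12
= 268505/72 ≈ 3729.24

3729.24


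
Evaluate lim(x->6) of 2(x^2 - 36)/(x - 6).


Direct substitution gives 0/0, so we factor the numerator.
Factor: 2(x^2 - 36) = 2 * (x - 6)(x + 6)
Cancel the common factor (x - 6):
2(x^2 - 36)/(x - 6) = 2 * (x + 6)
Now substitute x = 6:
= 2 * (6 + 6) = 24

24


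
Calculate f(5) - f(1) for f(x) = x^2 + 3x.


Net change = f(b) - f(a)
f(x) = x^2 + 3x
Compute f(5):
f(5) = 1 * 5^2 + 3 * 5 + 0
= 25 + 15 + 0
= 40
Compute f(1):
f(1) = 1 * 1^2 + 3 * 1 + 0
= 1 + 3 + 0
= 4
Net change = 40 - 4 = 36

36


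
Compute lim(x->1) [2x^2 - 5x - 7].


Since polynomials are continuous, we use direct substitution.
lim(x->1) of 2x^2 - 5x - 7
= 2 * 1^2 - 5 * 1 - 7
= 2 - 5 - 7
= -10

-10


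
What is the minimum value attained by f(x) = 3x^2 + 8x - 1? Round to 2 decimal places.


For a quadratic f(x) = ax^2 + bx + c with a > 0, the minimum is at the vertex.
Vertex x-coordinate: x = -b/(2a)
x = -(8) / (2 * 3)
x = -8/6 = -4/3
Substitute back to find the minimum value:
f(-4/3) = 3 * (-4/3)^2 + 8 * (-4/3) - 1
= 16/3 - 32/3 - 1
= -19/3 ≈ -6.33

-6.33


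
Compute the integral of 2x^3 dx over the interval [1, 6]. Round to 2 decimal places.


Find the antiderivative of 2x^3:
F(x) = 2/4 * x^4
Apply the Fundamental Theorem of Calculus:
F(6) - F(1)
= 2/4 * 6^4 - 2/4 * 1^4
= 2/4 * (1296 - 1)
= 2/4 * 1295
= 1295/2 = 647.50

647.50


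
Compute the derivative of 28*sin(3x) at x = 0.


Apply the chain rule to differentiate 28*sin(3x):
d/dx [28*sin(3x)]
= 28 * cos(3x) * d/dx(3x)
= 28 * 3 * cos(3x)
= 84 * cos(3x)
Evaluate at x = 0:
= 84 * cos(0)
= 84 * 1
= 84

84


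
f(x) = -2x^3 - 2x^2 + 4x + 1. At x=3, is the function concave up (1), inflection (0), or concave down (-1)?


Concavity is determined by the sign of f''(x).
f(x) = -2x^3 - 2x^2 + 4x + 1
f'(x) = -6x^2 - 4x + 4
f''(x) = -12x - 4
f''(3) = -12 * 3 - 4
= -36 - 4
= -40
Since f''(3) < 0, the function is concave down (-1)

-1


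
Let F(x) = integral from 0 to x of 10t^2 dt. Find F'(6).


By the Fundamental Theorem of Calculus (Part 1):
If F(x) = integral from 0 to x of f(t) dt, then F'(x) = f(x)
Here f(t) = 10t^2
So F'(x) = 10x^2
Evaluate at x = 6:
F'(6) = 10 * 6^2
= 10 * 36
= 360

360


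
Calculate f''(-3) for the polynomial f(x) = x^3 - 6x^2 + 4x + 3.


First derivative:
f'(x) = 3x^2 - 12x + 4
Second derivative:
f''(x) = 6x - 12
Substitute x = -3:
f''(-3) = 6 * (-3) - 12
= -18 - 12
= -30

-30


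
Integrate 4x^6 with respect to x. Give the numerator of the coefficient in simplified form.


Apply the power rule for integration:
integral of ax^n dx = a/(n+1) * x^(n+1) + C
integral of 4x^6 dx
= 4/7 * x^7 + C
The coefficient in lowest terms is 4/7, and its numerator is 4

4


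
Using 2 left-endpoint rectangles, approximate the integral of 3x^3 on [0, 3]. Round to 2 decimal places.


Left Riemann sum uses left endpoints of each subinterval.
Interval: [0, 3], n = 2
dx = (3 - 0) / 2 = 3/2
Left endpoints: [0, 3/2]
f values: [0, 81/8]
Sum = dx * (sum of f values)
= 3/2 * 81/8
= 243/16 ≈ 15.19

15.19


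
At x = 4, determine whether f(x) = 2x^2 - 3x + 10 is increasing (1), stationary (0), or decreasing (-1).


Compute f'(x) to determine behavior:
f'(x) = 4x - 3
f'(4) = 4 * 4 - 3
= 16 - 3
= 13
Since f'(4) > 0, the function is increasing (1)

1


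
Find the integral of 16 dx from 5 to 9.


The integral of a constant k over [a, b] equals k * (b - a).
integral from 5 to 9 of 16 dx
= 16 * (9 - 5)
= 16 * 4
= 64

64


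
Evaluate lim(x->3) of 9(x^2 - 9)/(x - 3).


Direct substitution gives 0/0, so we factor the numerator.
Factor: 9(x^2 - 9) = 9 * (x - 3)(x + 3)
Cancel the common factor (x - 3):
9(x^2 - 9)/(x - 3) = 9 * (x + 3)
Now substitute x = 3:
= 9 * (3 + 3) = 54

54


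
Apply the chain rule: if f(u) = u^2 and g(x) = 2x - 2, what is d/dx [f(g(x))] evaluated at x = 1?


Using the chain rule: (f(g(x)))' = f'(g(x)) * g'(x)
First, find g(1):
g(1) = 2 * 1 - 2 = 0
Next, f'(u) = 2u
And g'(x) = 2
So f'(g(1)) * g'(1)
= 2 * 0 * 2
= 0

0


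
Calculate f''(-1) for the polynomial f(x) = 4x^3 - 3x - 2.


First derivative:
f'(x) = 12x^2 - 3
Second derivative:
f''(x) = 24x
Substitute x = -1:
f''(-1) = 24 * (-1) + 0
= -24 + 0
= -24

-24


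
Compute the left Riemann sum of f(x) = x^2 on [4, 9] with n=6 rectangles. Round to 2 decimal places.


Left Riemann sum uses left endpoints of each subinterval.
Interval: [4, 9], n = 6
dx = (9 - 4) / 6 = 5/6
Left endpoints: [4, 29/6, 17/3, 13/2, 22/3, 49/6]
f values: [16, 841/36, 289/9, 169/4, 484/9, 2401/36]
Sum = dx * (sum of f values)
= 5/6 * 8431/36
= 42155/216 ≈ 195.16

195.16


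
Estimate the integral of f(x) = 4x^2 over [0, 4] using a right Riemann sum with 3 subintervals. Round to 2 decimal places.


Right Riemann sum uses right endpoints of each subinterval.
Interval: [0, 4], n = 3
dx = (4 - 0) / 3 = 4/3
Right endpoints: [4/3, 8/3, 4]
f values: [64/9, 256/9, 64]
Sum = dx * (sum of f values)
= 4/3 * 896/9
= 3584/27 ≈ 132.74

132.74


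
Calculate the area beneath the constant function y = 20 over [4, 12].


The area under a constant function y = 20 is a rectangle.
Width = 12 - 4 = 8
Height = 20
Area = width * height
= 8 * 20
= 160

160


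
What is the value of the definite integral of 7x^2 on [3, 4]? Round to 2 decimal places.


Find the antiderivative of 7x^2:
F(x) = 7/3 * x^3
Apply the Fundamental Theorem of Calculus:
F(4) - F(3)
= 7/3 * 4^3 - 7/3 * 3^3
= 7/3 * (64 - 27)
= 7/3 * 37
= 259/3 ≈ 86.33

86.33


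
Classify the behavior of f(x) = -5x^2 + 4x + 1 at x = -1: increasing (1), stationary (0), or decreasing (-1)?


Compute f'(x) to determine behavior:
f'(x) = -10x + 4
f'(-1) = -10 * (-1) + 4
= 10 + 4
= 14
Since f'(-1) > 0, the function is increasing (1)

1


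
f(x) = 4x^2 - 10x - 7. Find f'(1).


Differentiate term by term using power and sum rules:
f(x) = 4x^2 - 10x - 7
f'(x) = 8x - 10
Substitute x = 1:
f'(1) = 8 * 1 - 10
= 8 - 10
= -2

-2


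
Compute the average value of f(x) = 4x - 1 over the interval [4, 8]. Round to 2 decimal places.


Average value = 1/(b-a) * integral from a to b of f(x) dx
First compute the integral of 4x - 1:
F(x) = 2x^2 - x
F(8) = 2 * 64 - 1 * 8 = 120
F(4) = 2 * 16 - 1 * 4 = 28
Integral = 120 - 28 = 92
Average = 92 / (8 - 4) = 92 / 4
= 23 = 23.00

23.00


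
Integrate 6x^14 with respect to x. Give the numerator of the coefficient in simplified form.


Apply the power rule for integration:
integral of ax^n dx = a/(n+1) * x^(n+1) + C
integral of 6x^14 dx
= 6/15 * x^15 + C
= 2/5 * x^15 + C
The coefficient in lowest terms is 2/5, and its numerator is 2

2


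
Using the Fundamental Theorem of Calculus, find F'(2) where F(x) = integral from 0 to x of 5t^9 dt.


By the Fundamental Theorem of Calculus (Part 1):
If F(x) = integral from 0 to x of f(t) dt, then F'(x) = f(x)
Here f(t) = 5t^9
So F'(x) = 5x^9
Evaluate at x = 2:
F'(2) = 5 * 2^9
= 5 * 512
= 2560

2560


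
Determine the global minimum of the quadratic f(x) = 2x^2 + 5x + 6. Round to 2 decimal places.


For a quadratic f(x) = ax^2 + bx + c with a > 0, the minimum is at the vertex.
Vertex x-coordinate: x = -b/(2a)
x = -(5) / (2 * 2)
x = -5/4
Substitute back to find the minimum value:
f(-5/4) = 2 * (-5/4)^2 + 5 * (-5/4) + 6
= 25/8 - 25/4 + 6
= 23/8 ≈ 2.88

2.88


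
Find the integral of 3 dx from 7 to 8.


The integral of a constant k over [a, b] equals k * (b - a).
integral from 7 to 8 of 3 dx
= 3 * (8 - 7)
= 3 * 1
= 3

3


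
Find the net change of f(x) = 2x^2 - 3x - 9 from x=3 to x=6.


Net change = f(b) - f(a)
f(x) = 2x^2 - 3x - 9
Compute f(6):
f(6) = 2 * 6^2 - 3 * 6 - 9
= 72 - 18 - 9
= 45
Compute f(3):
f(3) = 2 * 3^2 - 3 * 3 - 9
= 18 - 9 - 9
= 0
Net change = 45 - 0 = 45

45


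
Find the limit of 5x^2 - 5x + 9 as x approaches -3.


Since polynomials are continuous, we use direct substitution.
lim(x->-3) of 5x^2 - 5x + 9
= 5 * (-3)^2 - 5 * (-3) + 9
= 45 + 15 + 9
= 69

69


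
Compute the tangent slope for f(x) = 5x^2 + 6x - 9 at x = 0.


The slope of the tangent line equals f'(x) at the point.
f(x) = 5x^2 + 6x - 9
f'(x) = 10x + 6
At x = 0:
f'(0) = 10 * 0 + 6
= 0 + 6
= 6

6


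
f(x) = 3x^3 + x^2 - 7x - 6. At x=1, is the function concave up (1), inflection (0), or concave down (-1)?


Concavity is determined by the sign of f''(x).
f(x) = 3x^3 + x^2 - 7x - 6
f'(x) = 9x^2 + 2x - 7
f''(x) = 18x + 2
f''(1) = 18 * 1 + 2
= 18 + 2
= 20
Since f''(1) > 0, the function is concave up (1)

1


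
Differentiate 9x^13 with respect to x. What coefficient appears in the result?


We apply the power rule: d/dx [ax^n] = a*n * x^(n-1)
d/dx [9x^13]
= 9 * 13 * x^(13-1)
= 117x^12
The coefficient is 117

117


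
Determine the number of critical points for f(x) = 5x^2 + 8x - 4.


Find where f'(x) = 0:
f'(x) = 10x + 8
Set f'(x) = 0:
10x + 8 = 0
x = -8 / 10 = -4/5
This is a linear equation in x, so there is exactly one solution.
Number of critical points: 1

1


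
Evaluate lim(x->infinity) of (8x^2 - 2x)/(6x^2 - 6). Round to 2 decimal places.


For limits at infinity with equal-degree polynomials,
we compare leading coefficients.
Numerator leading term: 8x^2
Denominator leading term: 6x^2
Divide both by x^2:
lim = (8 - 2/x) / (6 - 6/x^2)
As x -> infinity, the 1/x and 1/x^2 terms vanish:
= 8/6 = 4/3 ≈ 1.33

1.33


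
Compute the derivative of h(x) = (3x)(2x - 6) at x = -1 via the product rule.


Let u(x) = 3x and v(x) = 2x - 6
u'(x) = 3
v'(x) = 2
Product rule: h'(x) = u'(x)*v(x) + u(x)*v'(x)
= 3 * (2x - 6) + (3x) * 2
At x = -1:
u(-1) = 3 * (-1) + 0 = -3
v(-1) = 2 * (-1) - 6 = -8
h'(-1) = 3 * (-8) + (-3) * 2
= -24 - 6
= -30

-30


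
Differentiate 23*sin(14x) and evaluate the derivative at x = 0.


Apply the chain rule to differentiate 23*sin(14x):
d/dx [23*sin(14x)]
= 23 * cos(14x) * d/dx(14x)
= 23 * 14 * cos(14x)
= 322 * cos(14x)
Evaluate at x = 0:
= 322 * cos(0)
= 322 * 1
= 322

322


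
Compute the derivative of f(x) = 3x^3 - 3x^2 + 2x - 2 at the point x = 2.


Differentiate f(x) = 3x^3 - 3x^2 + 2x - 2 term by term:
f'(x) = 9x^2 - 6x + 2
Substitute x = 2:
f'(2) = 9 * 2^2 - 6 * 2 + 2
= 36 - 12 + 2
= 26

26


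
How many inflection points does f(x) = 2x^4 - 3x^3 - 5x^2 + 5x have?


Inflection points occur where f''(x) = 0 and concavity changes.
f(x) = 2x^4 - 3x^3 - 5x^2 + 5x
f'(x) = 8x^3 - 9x^2 - 10x + 5
f''(x) = 24x^2 - 18x - 10
This is a quadratic in x. Use the discriminant to count real roots.
Discriminant = (-18)^2 - 4 * 24 * (-10)
= 324 - (-960)
= 1284
Since discriminant > 0, f''(x) = 0 has 2 distinct real solutions.
A quadratic with two distinct real roots changes sign at each root, so concavity changes at both.
Number of inflection points: 2

2


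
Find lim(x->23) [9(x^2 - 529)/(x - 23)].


Direct substitution gives 0/0, so we factor the numerator.
Factor: 9(x^2 - 529) = 9 * (x - 23)(x + 23)
Cancel the common factor (x - 23):
9(x^2 - 529)/(x - 23) = 9 * (x + 23)
Now substitute x = 23:
= 9 * (23 + 23) = 414

414


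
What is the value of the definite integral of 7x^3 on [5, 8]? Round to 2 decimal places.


Find the antiderivative of 7x^3:
F(x) = 7/4 * x^4
Apply the Fundamental Theorem of Calculus:
F(8) - F(5)
= 7/4 * 8^4 - 7/4 * 5^4
= 7/4 * (4096 - 625)
= 7/4 * 3471
= 24297/4 = 6074.25

6074.25


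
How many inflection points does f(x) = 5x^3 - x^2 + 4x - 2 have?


Inflection points occur where f''(x) = 0 and concavity changes.
f(x) = 5x^3 - x^2 + 4x - 2
f'(x) = 15x^2 - 2x + 4
f''(x) = 30x - 2
Set f''(x) = 0:
30x - 2 = 0
x = 2 / 30 = 1/15
Since f''(x) is linear (degree 1), it changes sign at this point.
Therefore there is exactly 1 inflection point.

1


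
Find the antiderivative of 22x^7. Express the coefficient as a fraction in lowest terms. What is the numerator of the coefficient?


Apply the power rule for integration:
integral of ax^n dx = a/(n+1) * x^(n+1) + C
integral of 22x^7 dx
= 22/8 * x^8 + C
= 11/4 * x^8 + C
The coefficient in lowest terms is 11/4, and its numerator is 11

11


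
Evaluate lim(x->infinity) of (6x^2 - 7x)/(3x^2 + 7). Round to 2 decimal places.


For limits at infinity with equal-degree polynomials,
we compare leading coefficients.
Numerator leading term: 6x^2
Denominator leading term: 3x^2
Divide both by x^2:
lim = (6 - 7/x) / (3 + 7/x^2)
As x -> infinity, the 1/x and 1/x^2 terms vanish:
= 6/3 = 2 = 2.00

2.00


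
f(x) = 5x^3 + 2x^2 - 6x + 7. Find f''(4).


First derivative:
f'(x) = 15x^2 + 4x - 6
Second derivative:
f''(x) = 30x + 4
Substitute x = 4:
f''(4) = 30 * 4 + 4
= 120 + 4
= 124

124


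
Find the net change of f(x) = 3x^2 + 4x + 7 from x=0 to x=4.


Net change = f(b) - f(a)
f(x) = 3x^2 + 4x + 7
Compute f(4):
f(4) = 3 * 4^2 + 4 * 4 + 7
= 48 + 16 + 7
= 71
Compute f(0):
f(0) = 3 * 0^2 + 4 * 0 + 7
= 0 + 0 + 7
= 7
Net change = 71 - 7 = 64

64


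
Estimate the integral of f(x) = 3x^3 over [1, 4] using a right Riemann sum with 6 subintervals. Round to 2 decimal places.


Right Riemann sum uses right endpoints of each subinterval.
Interval: [1, 4], n = 6
dx = (4 - 1) / 6 = 1/2
Right endpoints: [3/2, 2, 5/2, 3, 7/2, 4]
f values: [81/8, 24, 375/8, 81, 1029/8, 192]
Sum = dx * (sum of f values)
= 1/2 * 3861/8
= 3861/16 ≈ 241.31

241.31


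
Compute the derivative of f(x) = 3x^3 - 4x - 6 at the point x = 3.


Differentiate f(x) = 3x^3 - 4x - 6 term by term:
f'(x) = 9x^2 - 4
Substitute x = 3:
f'(3) = 9 * 3^2 + 0 * 3 - 4
= 81 + 0 - 4
= 77

77


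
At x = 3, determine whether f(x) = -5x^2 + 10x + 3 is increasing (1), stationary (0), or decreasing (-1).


Compute f'(x) to determine behavior:
f'(x) = -10x + 10
f'(3) = -10 * 3 + 10
= -30 + 10
= -20
Since f'(3) < 0, the function is decreasing (-1)

-1


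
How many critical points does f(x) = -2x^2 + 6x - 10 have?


Find where f'(x) = 0:
f'(x) = -4x + 6
Set f'(x) = 0:
-4x + 6 = 0
x = -6 / (-4) = 3/2
This is a linear equation in x, so there is exactly one solution.
Number of critical points: 1

1


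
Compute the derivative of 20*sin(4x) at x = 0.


Apply the chain rule to differentiate 20*sin(4x):
d/dx [20*sin(4x)]
= 20 * cos(4x) * d/dx(4x)
= 20 * 4 * cos(4x)
= 80 * cos(4x)
Evaluate at x = 0:
= 80 * cos(0)
= 80 * 1
= 80

80


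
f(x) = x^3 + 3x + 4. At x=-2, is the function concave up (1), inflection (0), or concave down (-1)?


Concavity is determined by the sign of f''(x).
f(x) = x^3 + 3x + 4
f'(x) = 3x^2 + 3
f''(x) = 6x
f''(-2) = 6 * (-2) + 0
= -12 + 0
= -12
Since f''(-2) < 0, the function is concave down (-1)

-1


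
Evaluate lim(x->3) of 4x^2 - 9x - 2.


Since polynomials are continuous, we use direct substitution.
lim(x->3) of 4x^2 - 9x - 2
= 4 * 3^2 - 9 * 3 - 2
= 36 - 27 - 2
= 7

7


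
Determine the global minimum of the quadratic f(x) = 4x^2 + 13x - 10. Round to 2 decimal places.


For a quadratic f(x) = ax^2 + bx + c with a > 0, the minimum is at the vertex.
Vertex x-coordinate: x = -b/(2a)
x = -(13) / (2 * 4)
x = -13/8
Substitute back to find the minimum value:
f(-13/8) = 4 * (-13/8)^2 + 13 * (-13/8) - 10
= 169/16 - 169/8 - 10
= -329/16 ≈ -20.56

-20.56


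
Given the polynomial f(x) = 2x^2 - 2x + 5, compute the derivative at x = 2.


Differentiate term by term using power and sum rules:
f(x) = 2x^2 - 2x + 5
f'(x) = 4x - 2
Substitute x = 2:
f'(2) = 4 * 2 - 2
= 8 - 2
= 6

6


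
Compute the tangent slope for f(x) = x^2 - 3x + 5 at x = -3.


The slope of the tangent line equals f'(x) at the point.
f(x) = x^2 - 3x + 5
f'(x) = 2x - 3
At x = -3:
f'(-3) = 2 * (-3) - 3
= -6 - 3
= -9

-9


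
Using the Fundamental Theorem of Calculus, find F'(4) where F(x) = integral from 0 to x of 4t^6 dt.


By the Fundamental Theorem of Calculus (Part 1):
If F(x) = integral from 0 to x of f(t) dt, then F'(x) = f(x)
Here f(t) = 4t^6
So F'(x) = 4x^6
Evaluate at x = 4:
F'(4) = 4 * 4^6
= 4 * 4096
= 16384

16384


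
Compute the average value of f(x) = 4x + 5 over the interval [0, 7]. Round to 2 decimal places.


Average value = 1/(b-a) * integral from a to b of f(x) dx
First compute the integral of 4x + 5:
F(x) = 2x^2 + 5x
F(7) = 2 * 49 + 5 * 7 = 133
F(0) = 2 * 0 + 5 * 0 = 0
Integral = 133 - 0 = 133
Average = 133 / (7 - 0) = 133 / 7
= 19 = 19.00

19.00


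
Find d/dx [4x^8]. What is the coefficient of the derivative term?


We apply the power rule: d/dx [ax^n] = a*n * x^(n-1)
d/dx [4x^8]
= 4 * 8 * x^(8-1)
= 32x^7
The coefficient is 32

32


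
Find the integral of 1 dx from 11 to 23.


The integral of a constant k over [a, b] equals k * (b - a).
integral from 11 to 23 of 1 dx
= 1 * (23 - 11)
= 1 * 12
= 12

12


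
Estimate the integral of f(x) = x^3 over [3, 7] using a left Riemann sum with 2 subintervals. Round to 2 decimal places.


Left Riemann sum uses left endpoints of each subinterval.
Interval: [3, 7], n = 2
dx = (7 - 3) / 2 = 2
Left endpoints: [3, 5]
f values: [27, 125]
Sum = dx * (sum of f values)
= 2 * 152
= 304 = 304.00

304.00


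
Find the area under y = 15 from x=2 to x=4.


The area under a constant function y = 15 is a rectangle.
Width = 4 - 2 = 2
Height = 15
Area = width * height
= 2 * 15
= 30

30


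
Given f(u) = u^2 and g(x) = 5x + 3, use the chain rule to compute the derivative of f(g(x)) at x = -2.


Using the chain rule: (f(g(x)))' = f'(g(x)) * g'(x)
First, find g(-2):
g(-2) = 5 * (-2) + 3 = -7
Next, f'(u) = 2u
And g'(x) = 5
So f'(g(-2)) * g'(-2)
= 2 * (-7) * 5
= -70

-70


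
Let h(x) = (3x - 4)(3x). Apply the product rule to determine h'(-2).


Let u(x) = 3x - 4 and v(x) = 3x
u'(x) = 3
v'(x) = 3
Product rule: h'(x) = u'(x)*v(x) + u(x)*v'(x)
= 3 * (3x) + (3x - 4) * 3
At x = -2:
u(-2) = 3 * (-2) - 4 = -10
v(-2) = 3 * (-2) + 0 = -6
h'(-2) = 3 * (-6) + (-10) * 3
= -18 - 30
= -48

-48


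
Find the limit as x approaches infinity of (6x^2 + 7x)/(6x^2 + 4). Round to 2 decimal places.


For limits at infinity with equal-degree polynomials,
we compare leading coefficients.
Numerator leading term: 6x^2
Denominator leading term: 6x^2
Divide both by x^2:
lim = (6 + 7/x) / (6 + 4/x^2)
As x -> infinity, the 1/x and 1/x^2 terms vanish:
= 6/6 = 1 = 1.00

1.00


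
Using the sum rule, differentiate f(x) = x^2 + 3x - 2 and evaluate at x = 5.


Differentiate term by term using power and sum rules:
f(x) = x^2 + 3x - 2
f'(x) = 2x + 3
Substitute x = 5:
f'(5) = 2 * 5 + 3
= 10 + 3
= 13

13


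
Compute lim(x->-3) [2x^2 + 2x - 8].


Since polynomials are continuous, we use direct substitution.
lim(x->-3) of 2x^2 + 2x - 8
= 2 * (-3)^2 + 2 * (-3) - 8
= 18 - 6 - 8
= 4

4


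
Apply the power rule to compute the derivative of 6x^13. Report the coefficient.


We apply the power rule: d/dx [ax^n] = a*n * x^(n-1)
d/dx [6x^13]
= 6 * 13 * x^(13-1)
= 78x^12
The coefficient is 78

78


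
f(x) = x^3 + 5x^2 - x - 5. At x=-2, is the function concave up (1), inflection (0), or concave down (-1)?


Concavity is determined by the sign of f''(x).
f(x) = x^3 + 5x^2 - x - 5
f'(x) = 3x^2 + 10x - 1
f''(x) = 6x + 10
f''(-2) = 6 * (-2) + 10
= -12 + 10
= -2
Since f''(-2) < 0, the function is concave down (-1)

-1


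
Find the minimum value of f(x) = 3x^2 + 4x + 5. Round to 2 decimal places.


For a quadratic f(x) = ax^2 + bx + c with a > 0, the minimum is at the vertex.
Vertex x-coordinate: x = -b/(2a)
x = -(4) / (2 * 3)
x = -4/6 = -2/3
Substitute back to find the minimum value:
f(-2/3) = 3 * (-2/3)^2 + 4 * (-2/3) + 5
= 4/3 - 8/3 + 5
= 11/3 ≈ 3.67

3.67


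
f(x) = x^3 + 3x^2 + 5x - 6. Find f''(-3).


First derivative:
f'(x) = 3x^2 + 6x + 5
Second derivative:
f''(x) = 6x + 6
Substitute x = -3:
f''(-3) = 6 * (-3) + 6
= -18 + 6
= -12

-12


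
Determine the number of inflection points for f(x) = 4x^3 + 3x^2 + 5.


Inflection points occur where f''(x) = 0 and concavity changes.
f(x) = 4x^3 + 3x^2 + 5
f'(x) = 12x^2 + 6x
f''(x) = 24x + 6
Set f''(x) = 0:
24x + 6 = 0
x = -6 / 24 = -1/4
Since f''(x) is linear (degree 1), it changes sign at this point.
Therefore there is exactly 1 inflection point.

1


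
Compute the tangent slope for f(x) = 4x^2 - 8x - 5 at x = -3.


The slope of the tangent line equals f'(x) at the point.
f(x) = 4x^2 - 8x - 5
f'(x) = 8x - 8
At x = -3:
f'(-3) = 8 * (-3) - 8
= -24 - 8
= -32

-32


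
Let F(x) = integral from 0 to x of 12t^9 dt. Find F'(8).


By the Fundamental Theorem of Calculus (Part 1):
If F(x) = integral from 0 to x of f(t) dt, then F'(x) = f(x)
Here f(t) = 12t^9
So F'(x) = 12x^9
Evaluate at x = 8:
F'(8) = 12 * 8^9
= 12 * 134217728
= 1610612736

1610612736


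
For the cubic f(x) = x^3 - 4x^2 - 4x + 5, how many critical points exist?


Find where f'(x) = 0:
f(x) = x^3 - 4x^2 - 4x + 5
f'(x) = 3x^2 - 8x - 4
This is a quadratic in x. Use the discriminant to count real roots.
Discriminant = (-8)^2 - 4 * 3 * (-4)
= 64 - (-48)
= 112
Since discriminant > 0, f'(x) = 0 has 2 real solutions.
Number of critical points: 2

2


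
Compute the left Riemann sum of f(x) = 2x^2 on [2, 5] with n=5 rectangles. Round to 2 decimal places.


Left Riemann sum uses left endpoints of each subinterval.
Interval: [2, 5], n = 5
dx = (5 - 2) / 5 = 3/5
Left endpoints: [2, 13/5, 16/5, 19/5, 22/5]
f values: [8, 338/25, 512/25, 722/25, 968/25]
Sum = dx * (sum of f values)
= 3/5 * 548/5
= 1644/25 = 65.76

65.76


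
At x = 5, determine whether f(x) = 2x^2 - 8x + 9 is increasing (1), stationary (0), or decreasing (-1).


Compute f'(x) to determine behavior:
f'(x) = 4x - 8
f'(5) = 4 * 5 - 8
= 20 - 8
= 12
Since f'(5) > 0, the function is increasing (1)

1


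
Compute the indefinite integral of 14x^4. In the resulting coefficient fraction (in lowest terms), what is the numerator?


Apply the power rule for integration:
integral of ax^n dx = a/(n+1) * x^(n+1) + C
integral of 14x^4 dx
= 14/5 * x^5 + C
The coefficient in lowest terms is 14/5, and its numerator is 14

14


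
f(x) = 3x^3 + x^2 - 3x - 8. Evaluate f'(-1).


Differentiate f(x) = 3x^3 + x^2 - 3x - 8 term by term:
f'(x) = 9x^2 + 2x - 3
Substitute x = -1:
f'(-1) = 9 * (-1)^2 + 2 * (-1) - 3
= 9 - 2 - 3
= 4

4


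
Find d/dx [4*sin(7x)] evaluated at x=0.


Apply the chain rule to differentiate 4*sin(7x):
d/dx [4*sin(7x)]
= 4 * cos(7x) * d/dx(7x)
= 4 * 7 * cos(7x)
= 28 * cos(7x)
Evaluate at x = 0:
= 28 * cos(0)
= 28 * 1
= 28

28


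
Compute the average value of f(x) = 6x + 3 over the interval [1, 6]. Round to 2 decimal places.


Average value = 1/(b-a) * integral from a to b of f(x) dx
First compute the integral of 6x + 3:
F(x) = 3x^2 + 3x
F(6) = 3 * 36 + 3 * 6 = 126
F(1) = 3 * 1 + 3 * 1 = 6
Integral = 126 - 6 = 120
Average = 120 / (6 - 1) = 120 / 5
= 24 = 24.00

24.00


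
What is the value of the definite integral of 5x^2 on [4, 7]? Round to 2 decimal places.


Find the antiderivative of 5x^2:
F(x) = 5/3 * x^3
Apply the Fundamental Theorem of Calculus:
F(7) - F(4)
= 5/3 * 7^3 - 5/3 * 4^3
= 5/3 * (343 - 64)
= 5/3 * 279
= 465 = 465.00

465.00


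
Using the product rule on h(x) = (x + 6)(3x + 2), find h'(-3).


Let u(x) = x + 6 and v(x) = 3x + 2
u'(x) = 1
v'(x) = 3
Product rule: h'(x) = u'(x)*v(x) + u(x)*v'(x)
= 1 * (3x + 2) + (x + 6) * 3
At x = -3:
u(-3) = 1 * (-3) + 6 = 3
v(-3) = 3 * (-3) + 2 = -7
h'(-3) = 1 * (-7) + 3 * 3
= -7 + 9
= 2

2


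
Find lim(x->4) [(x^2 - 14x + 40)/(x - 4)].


Direct substitution gives 0/0, so we factor the numerator.
Factor: (x^2 - 14x + 40) = (x - 4)(x - 10)
Cancel the common factor (x - 4):
(x^2 - 14x + 40)/(x - 4) = (x - 10)
Now substitute x = 4:
= (4) - (10) = -6

-6


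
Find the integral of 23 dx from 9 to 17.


The integral of a constant k over [a, b] equals k * (b - a).
integral from 9 to 17 of 23 dx
= 23 * (17 - 9)
= 23 * 8
= 184

184


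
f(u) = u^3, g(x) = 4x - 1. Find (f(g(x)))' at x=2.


Using the chain rule: (f(g(x)))' = f'(g(x)) * g'(x)
First, find g(2):
g(2) = 4 * 2 - 1 = 7
Next, f'(u) = 3u^2
And g'(x) = 4
So f'(g(2)) * g'(2)
= 3 * 7^2 * 4
= 3 * 49 * 4
= 588

588


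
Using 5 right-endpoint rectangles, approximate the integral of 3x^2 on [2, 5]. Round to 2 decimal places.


Right Riemann sum uses right endpoints of each subinterval.
Interval: [2, 5], n = 5
dx = (5 - 2) / 5 = 3/5
Right endpoints: [13/5, 16/5, 19/5, 22/5, 5]
f values: [507/25, 768/25, 1083/25, 1452/25, 75]
Sum = dx * (sum of f values)
= 3/5 * 1137/5
= 3411/25 = 136.44

136.44


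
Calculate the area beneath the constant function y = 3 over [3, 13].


The area under a constant function y = 3 is a rectangle.
Width = 13 - 3 = 10
Height = 3
Area = width * height
= 10 * 3
= 30

30


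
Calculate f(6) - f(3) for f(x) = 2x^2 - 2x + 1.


Net change = f(b) - f(a)
f(x) = 2x^2 - 2x + 1
Compute f(6):
f(6) = 2 * 6^2 - 2 * 6 + 1
= 72 - 12 + 1
= 61
Compute f(3):
f(3) = 2 * 3^2 - 2 * 3 + 1
= 18 - 6 + 1
= 13
Net change = 61 - 13 = 48

48


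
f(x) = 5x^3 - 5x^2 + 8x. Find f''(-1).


First derivative:
f'(x) = 15x^2 - 10x + 8
Second derivative:
f''(x) = 30x - 10
Substitute x = -1:
f''(-1) = 30 * (-1) - 10
= -30 - 10
= -40

-40


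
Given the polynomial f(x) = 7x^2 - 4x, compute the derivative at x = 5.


Differentiate term by term using power and sum rules:
f(x) = 7x^2 - 4x
f'(x) = 14x - 4
Substitute x = 5:
f'(5) = 14 * 5 - 4
= 70 - 4
= 66

66


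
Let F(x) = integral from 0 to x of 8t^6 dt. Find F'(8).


By the Fundamental Theorem of Calculus (Part 1):
If F(x) = integral from 0 to x of f(t) dt, then F'(x) = f(x)
Here f(t) = 8t^6
So F'(x) = 8x^6
Evaluate at x = 8:
F'(8) = 8 * 8^6
= 8 * 262144
= 2097152

2097152


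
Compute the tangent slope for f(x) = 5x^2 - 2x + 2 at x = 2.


The slope of the tangent line equals f'(x) at the point.
f(x) = 5x^2 - 2x + 2
f'(x) = 10x - 2
At x = 2:
f'(2) = 10 * 2 - 2
= 20 - 2
= 18

18


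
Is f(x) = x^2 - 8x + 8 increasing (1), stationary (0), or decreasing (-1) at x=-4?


Compute f'(x) to determine behavior:
f'(x) = 2x - 8
f'(-4) = 2 * (-4) - 8
= -8 - 8
= -16
Since f'(-4) < 0, the function is decreasing (-1)

-1


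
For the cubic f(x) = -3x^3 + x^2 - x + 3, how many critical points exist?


Find where f'(x) = 0:
f(x) = -3x^3 + x^2 - x + 3
f'(x) = -9x^2 + 2x - 1
This is a quadratic in x. Use the discriminant to count real roots.
Discriminant = (2)^2 - 4 * (-9) * (-1)
= 4 - 36
= -32
Since discriminant < 0, f'(x) = 0 has no real solutions.
Number of critical points: 0

0


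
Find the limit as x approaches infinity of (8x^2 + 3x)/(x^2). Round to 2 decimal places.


For limits at infinity with equal-degree polynomials,
we compare leading coefficients.
Numerator leading term: 8x^2
Denominator leading term: x^2
Divide both by x^2:
lim = (8 + 3/x) / (1)
As x -> infinity, the 1/x and 1/x^2 terms vanish:
= 8/1 = 8 = 8.00

8.00


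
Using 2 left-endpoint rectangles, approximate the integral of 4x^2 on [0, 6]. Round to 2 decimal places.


Left Riemann sum uses left endpoints of each subinterval.
Interval: [0, 6], n = 2
dx = (6 - 0) / 2 = 3
Left endpoints: [0, 3]
f values: [0, 36]
Sum = dx * (sum of f values)
= 3 * 36
= 108 = 108.00

108.00
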